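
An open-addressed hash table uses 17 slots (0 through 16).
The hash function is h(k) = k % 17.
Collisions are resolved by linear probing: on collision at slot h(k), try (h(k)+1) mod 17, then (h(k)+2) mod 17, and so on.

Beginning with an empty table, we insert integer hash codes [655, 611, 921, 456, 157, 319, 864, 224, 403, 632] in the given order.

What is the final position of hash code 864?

Insert 655: h=9, slot 9 empty -> index 9.
Insert 611: h=16, slot 16 empty -> index 16.
Insert 921: h=3, slot 3 empty -> index 3.
Insert 456: h=14, slot 14 empty -> index 14.
Insert 157: h=4, slot 4 empty -> index 4.
Insert 319: h=13, slot 13 empty -> index 13.
Insert 864: h=14, slot 14 occupied -> index 15.
Insert 224: h=3, slots 3,4 occupied -> index 5.
Insert 403: h=12, slot 12 empty -> index 12.
Insert 632: h=3, slots 3,4,5 occupied -> index 6.
Table: [_, _, _, 921, 157, 224, 632, _, _, 655, _, _, 403, 319, 456, 864, 611]

15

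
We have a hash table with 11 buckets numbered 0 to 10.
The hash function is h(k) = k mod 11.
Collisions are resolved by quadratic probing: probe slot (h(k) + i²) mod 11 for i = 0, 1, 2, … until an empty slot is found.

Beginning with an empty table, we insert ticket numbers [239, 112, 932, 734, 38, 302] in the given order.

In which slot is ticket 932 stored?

9

Insert 239: h=8, slot 8 empty -> index 8.
Insert 112: h=2, slot 2 empty -> index 2.
Insert 932: h=8, slot 8 occupied -> index 9.
Insert 734: h=8, slots 8,9 occupied -> index 1.
Insert 38: h=5, slot 5 empty -> index 5.
Insert 302: h=5, slot 5 occupied -> index 6.
Table: [∅, 734, 112, ∅, ∅, 38, 302, ∅, 239, 932, ∅]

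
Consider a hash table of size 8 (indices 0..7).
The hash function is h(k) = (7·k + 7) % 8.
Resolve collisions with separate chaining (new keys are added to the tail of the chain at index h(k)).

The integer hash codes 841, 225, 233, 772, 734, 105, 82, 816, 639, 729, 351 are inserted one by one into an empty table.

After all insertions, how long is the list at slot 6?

5

841 -> bucket 6
225 -> bucket 6 (collision)
233 -> bucket 6 (collision)
772 -> bucket 3
734 -> bucket 1
105 -> bucket 6 (collision)
82 -> bucket 5
816 -> bucket 7
639 -> bucket 0
729 -> bucket 6 (collision)
351 -> bucket 0 (collision)
Final buckets:
0: 639 -> 351
1: 734
2: _
3: 772
4: _
5: 82
6: 841 -> 225 -> 233 -> 105 -> 729
7: 816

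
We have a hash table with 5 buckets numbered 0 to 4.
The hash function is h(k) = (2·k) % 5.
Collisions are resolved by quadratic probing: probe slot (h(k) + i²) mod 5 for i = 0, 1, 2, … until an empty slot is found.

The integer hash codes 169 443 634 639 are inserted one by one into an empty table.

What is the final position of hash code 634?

169 hashes to 3; slot 3 is free => place at 3.
443 hashes to 1; slot 1 is free => place at 1.
634 hashes to 3; 3 taken => place at 4.
639 hashes to 3; 3,4 taken => place at 2.
Table: [∅, 443, 639, 169, 634]

4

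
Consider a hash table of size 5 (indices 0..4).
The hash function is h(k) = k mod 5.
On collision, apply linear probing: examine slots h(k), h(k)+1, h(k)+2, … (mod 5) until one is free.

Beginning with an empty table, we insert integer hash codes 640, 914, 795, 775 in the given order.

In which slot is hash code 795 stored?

640: h=0 → slot 0
914: h=4 → slot 4
795: h=0, probe 0,1 → slot 1
775: h=0, probe 0,1,2 → slot 2
Table: [640, 795, 775, ., 914]

1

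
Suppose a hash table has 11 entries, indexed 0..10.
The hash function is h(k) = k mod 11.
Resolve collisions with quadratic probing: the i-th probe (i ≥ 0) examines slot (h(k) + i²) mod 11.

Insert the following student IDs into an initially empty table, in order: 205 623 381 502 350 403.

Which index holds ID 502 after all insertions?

205 hashes to 7; slot 7 is free → place at 7.
623 hashes to 7; 7 taken → place at 8.
381 hashes to 7; 7,8 taken → place at 0.
502 hashes to 7; 7,8,0 taken → place at 5.
350 hashes to 9; slot 9 is free → place at 9.
403 hashes to 7; 7,8,0,5 taken → place at 1.
Table: [381, 403, _, _, _, 502, _, 205, 623, 350, _]

5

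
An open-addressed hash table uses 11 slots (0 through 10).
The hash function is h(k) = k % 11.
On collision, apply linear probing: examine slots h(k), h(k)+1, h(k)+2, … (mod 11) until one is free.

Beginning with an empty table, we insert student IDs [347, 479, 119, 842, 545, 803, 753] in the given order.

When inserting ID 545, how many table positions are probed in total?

5

347: h=6 => slot 6
479: h=6, probe 6,7 => slot 7
119: h=9 => slot 9
842: h=6, probe 6,7,8 => slot 8
545: h=6, probe 6,7,8,9,10 => slot 10
803: h=0 => slot 0
753: h=5 => slot 5
Table: [803, ∅, ∅, ∅, ∅, 753, 347, 479, 842, 119, 545]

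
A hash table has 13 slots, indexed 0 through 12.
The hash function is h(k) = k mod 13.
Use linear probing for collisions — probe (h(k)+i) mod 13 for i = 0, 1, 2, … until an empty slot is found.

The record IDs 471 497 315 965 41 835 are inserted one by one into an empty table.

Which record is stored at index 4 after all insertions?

497

471 hashes to 3; slot 3 is free => place at 3.
497 hashes to 3; 3 taken => place at 4.
315 hashes to 3; 3,4 taken => place at 5.
965 hashes to 3; 3,4,5 taken => place at 6.
41 hashes to 2; slot 2 is free => place at 2.
835 hashes to 3; 3,4,5,6 taken => place at 7.
Table: [-, -, 41, 471, 497, 315, 965, 835, -, -, -, -, -]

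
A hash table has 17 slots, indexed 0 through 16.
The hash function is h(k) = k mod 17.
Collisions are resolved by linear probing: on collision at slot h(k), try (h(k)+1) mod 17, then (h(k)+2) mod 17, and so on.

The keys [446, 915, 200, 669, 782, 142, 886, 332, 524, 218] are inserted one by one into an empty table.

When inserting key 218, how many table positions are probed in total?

446: h=4 -> slot 4
915: h=14 -> slot 14
200: h=13 -> slot 13
669: h=6 -> slot 6
782: h=0 -> slot 0
142: h=6, probe 6,7 -> slot 7
886: h=2 -> slot 2
332: h=9 -> slot 9
524: h=14, probe 14,15 -> slot 15
218: h=14, probe 14,15,16 -> slot 16
Table: [782, —, 886, —, 446, —, 669, 142, —, 332, —, —, —, 200, 915, 524, 218]

3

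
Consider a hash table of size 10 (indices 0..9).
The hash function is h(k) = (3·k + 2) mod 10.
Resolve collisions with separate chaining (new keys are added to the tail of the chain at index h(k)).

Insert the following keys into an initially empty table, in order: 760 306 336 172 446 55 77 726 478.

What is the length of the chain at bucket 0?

4

Insert 760: h=2, bucket 2 empty -> new chain.
Insert 306: h=0, bucket 0 empty -> new chain.
Insert 336: h=0, bucket 0 nonempty -> append to chain.
Insert 172: h=8, bucket 8 empty -> new chain.
Insert 446: h=0, bucket 0 nonempty -> append to chain.
Insert 55: h=7, bucket 7 empty -> new chain.
Insert 77: h=3, bucket 3 empty -> new chain.
Insert 726: h=0, bucket 0 nonempty -> append to chain.
Insert 478: h=6, bucket 6 empty -> new chain.
Final buckets:
0: 306 -> 336 -> 446 -> 726
1: —
2: 760
3: 77
4: —
5: —
6: 478
7: 55
8: 172
9: —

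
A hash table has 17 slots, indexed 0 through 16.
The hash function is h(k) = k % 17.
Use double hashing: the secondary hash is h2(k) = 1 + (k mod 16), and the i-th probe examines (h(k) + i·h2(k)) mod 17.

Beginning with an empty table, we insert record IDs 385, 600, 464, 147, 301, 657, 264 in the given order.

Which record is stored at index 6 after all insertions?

385: h=11 -> slot 11
600: h=5 -> slot 5
464: h=5, h2=1, probe 5,6 -> slot 6
147: h=11, h2=4, probe 11,15 -> slot 15
301: h=12 -> slot 12
657: h=11, h2=2, probe 11,13 -> slot 13
264: h=9 -> slot 9
Table: [∅, ∅, ∅, ∅, ∅, 600, 464, ∅, ∅, 264, ∅, 385, 301, 657, ∅, 147, ∅]

464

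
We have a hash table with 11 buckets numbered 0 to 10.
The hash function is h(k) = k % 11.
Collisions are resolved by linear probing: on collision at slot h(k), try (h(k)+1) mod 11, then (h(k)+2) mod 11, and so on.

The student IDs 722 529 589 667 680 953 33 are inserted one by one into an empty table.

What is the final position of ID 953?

10

Insert 722: h=7, slot 7 empty → index 7.
Insert 529: h=1, slot 1 empty → index 1.
Insert 589: h=6, slot 6 empty → index 6.
Insert 667: h=7, slot 7 occupied → index 8.
Insert 680: h=9, slot 9 empty → index 9.
Insert 953: h=7, slots 7,8,9 occupied → index 10.
Insert 33: h=0, slot 0 empty → index 0.
Table: [33, 529, ∅, ∅, ∅, ∅, 589, 722, 667, 680, 953]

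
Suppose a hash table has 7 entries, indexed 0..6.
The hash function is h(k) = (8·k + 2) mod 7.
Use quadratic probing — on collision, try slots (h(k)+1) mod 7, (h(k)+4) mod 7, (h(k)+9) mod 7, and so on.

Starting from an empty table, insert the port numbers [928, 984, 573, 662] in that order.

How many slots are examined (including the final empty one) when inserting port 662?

3

928: h=6 -> slot 6
984: h=6, probe 6,0 -> slot 0
573: h=1 -> slot 1
662: h=6, probe 6,0,3 -> slot 3
Table: [984, 573, —, 662, —, —, 928]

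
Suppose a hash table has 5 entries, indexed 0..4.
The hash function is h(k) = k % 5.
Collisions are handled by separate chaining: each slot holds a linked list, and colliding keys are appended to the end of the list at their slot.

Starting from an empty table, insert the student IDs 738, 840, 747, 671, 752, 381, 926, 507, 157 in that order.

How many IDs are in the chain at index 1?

738 → bucket 3
840 → bucket 0
747 → bucket 2
671 → bucket 1
752 → bucket 2 (collision)
381 → bucket 1 (collision)
926 → bucket 1 (collision)
507 → bucket 2 (collision)
157 → bucket 2 (collision)
Final buckets:
0: 840
1: 671 -> 381 -> 926
2: 747 -> 752 -> 507 -> 157
3: 738
4: -

3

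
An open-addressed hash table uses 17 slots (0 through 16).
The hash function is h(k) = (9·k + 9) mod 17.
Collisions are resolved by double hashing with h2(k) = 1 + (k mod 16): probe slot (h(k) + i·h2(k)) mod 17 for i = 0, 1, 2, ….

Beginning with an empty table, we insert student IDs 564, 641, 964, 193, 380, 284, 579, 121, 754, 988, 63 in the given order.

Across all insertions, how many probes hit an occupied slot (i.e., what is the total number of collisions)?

8

564: h=2 -> slot 2
641: h=15 -> slot 15
964: h=15, h2=5, probe 15,3 -> slot 3
193: h=12 -> slot 12
380: h=12, h2=13, probe 12,8 -> slot 8
284: h=15, h2=13, probe 15,11 -> slot 11
579: h=1 -> slot 1
121: h=10 -> slot 10
754: h=12, h2=3, probe 12,15,1,4 -> slot 4
988: h=10, h2=13, probe 10,6 -> slot 6
63: h=15, h2=16, probe 15,14 -> slot 14
Table: [-, 579, 564, 964, 754, -, 988, -, 380, -, 121, 284, 193, -, 63, 641, -]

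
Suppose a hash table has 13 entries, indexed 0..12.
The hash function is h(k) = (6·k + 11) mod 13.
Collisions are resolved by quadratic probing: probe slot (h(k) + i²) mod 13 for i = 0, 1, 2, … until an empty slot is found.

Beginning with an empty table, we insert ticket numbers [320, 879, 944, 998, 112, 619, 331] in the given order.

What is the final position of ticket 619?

10

Insert 320: h=7, slot 7 empty => index 7.
Insert 879: h=7, slot 7 occupied => index 8.
Insert 944: h=7, slots 7,8 occupied => index 11.
Insert 998: h=6, slot 6 empty => index 6.
Insert 112: h=7, slots 7,8,11 occupied => index 3.
Insert 619: h=7, slots 7,8,11,3 occupied => index 10.
Insert 331: h=8, slot 8 occupied => index 9.
Table: [-, -, -, 112, -, -, 998, 320, 879, 331, 619, 944, -]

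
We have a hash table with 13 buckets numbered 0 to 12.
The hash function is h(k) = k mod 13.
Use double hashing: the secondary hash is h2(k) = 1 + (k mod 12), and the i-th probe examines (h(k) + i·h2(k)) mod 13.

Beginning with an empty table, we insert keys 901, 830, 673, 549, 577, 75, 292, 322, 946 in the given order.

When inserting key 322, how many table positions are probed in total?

901 hashes to 4; slot 4 is free → place at 4.
830 hashes to 11; slot 11 is free → place at 11.
673 hashes to 10; slot 10 is free → place at 10.
549 hashes to 3; slot 3 is free → place at 3.
577 hashes to 5; slot 5 is free → place at 5.
75 hashes to 10, h2=4; 10 taken → place at 1.
292 hashes to 6; slot 6 is free → place at 6.
322 hashes to 10, h2=11; 10 taken → place at 8.
946 hashes to 10, h2=11; 10,8,6,4 taken → place at 2.
Table: [∅, 75, 946, 549, 901, 577, 292, ∅, 322, ∅, 673, 830, ∅]

2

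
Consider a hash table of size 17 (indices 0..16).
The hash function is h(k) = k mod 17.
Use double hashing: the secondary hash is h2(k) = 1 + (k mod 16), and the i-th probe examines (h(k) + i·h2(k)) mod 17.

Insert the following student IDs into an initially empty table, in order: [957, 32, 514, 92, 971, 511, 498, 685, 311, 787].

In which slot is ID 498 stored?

8

957 hashes to 5; slot 5 is free → place at 5.
32 hashes to 15; slot 15 is free → place at 15.
514 hashes to 4; slot 4 is free → place at 4.
92 hashes to 7; slot 7 is free → place at 7.
971 hashes to 2; slot 2 is free → place at 2.
511 hashes to 1; slot 1 is free → place at 1.
498 hashes to 5, h2=3; 5 taken → place at 8.
685 hashes to 5, h2=14; 5,2 taken → place at 16.
311 hashes to 5, h2=8; 5 taken → place at 13.
787 hashes to 5, h2=4; 5 taken → place at 9.
Table: [—, 511, 971, —, 514, 957, —, 92, 498, 787, —, —, —, 311, —, 32, 685]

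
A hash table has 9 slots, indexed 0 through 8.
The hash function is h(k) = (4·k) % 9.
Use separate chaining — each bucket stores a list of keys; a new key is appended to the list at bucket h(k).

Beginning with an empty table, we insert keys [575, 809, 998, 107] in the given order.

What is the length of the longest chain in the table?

4

Insert 575: h=5, bucket 5 empty → new chain.
Insert 809: h=5, bucket 5 nonempty → append to chain.
Insert 998: h=5, bucket 5 nonempty → append to chain.
Insert 107: h=5, bucket 5 nonempty → append to chain.
Final buckets:
0: —
1: —
2: —
3: —
4: —
5: 575 -> 809 -> 998 -> 107
6: —
7: —
8: —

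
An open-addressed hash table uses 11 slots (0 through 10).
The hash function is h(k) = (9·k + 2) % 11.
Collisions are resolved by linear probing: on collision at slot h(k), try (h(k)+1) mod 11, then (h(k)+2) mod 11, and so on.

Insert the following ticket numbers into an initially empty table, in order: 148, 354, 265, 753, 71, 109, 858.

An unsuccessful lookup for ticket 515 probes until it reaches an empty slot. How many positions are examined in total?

148: h=3 -> slot 3
354: h=9 -> slot 9
265: h=0 -> slot 0
753: h=3, probe 3,4 -> slot 4
71: h=3, probe 3,4,5 -> slot 5
109: h=4, probe 4,5,6 -> slot 6
858: h=2 -> slot 2
Table: [265, ∅, 858, 148, 753, 71, 109, ∅, ∅, 354, ∅]
Lookup 515: h=6, probe 6,7 → slot 7 empty, not found.

2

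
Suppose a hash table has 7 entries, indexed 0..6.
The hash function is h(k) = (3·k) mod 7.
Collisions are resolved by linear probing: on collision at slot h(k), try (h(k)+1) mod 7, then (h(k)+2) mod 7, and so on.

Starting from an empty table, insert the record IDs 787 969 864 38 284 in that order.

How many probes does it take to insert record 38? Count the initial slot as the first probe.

Insert 787: h=2, slot 2 empty -> index 2.
Insert 969: h=2, slot 2 occupied -> index 3.
Insert 864: h=2, slots 2,3 occupied -> index 4.
Insert 38: h=2, slots 2,3,4 occupied -> index 5.
Insert 284: h=5, slot 5 occupied -> index 6.
Table: [., ., 787, 969, 864, 38, 284]

4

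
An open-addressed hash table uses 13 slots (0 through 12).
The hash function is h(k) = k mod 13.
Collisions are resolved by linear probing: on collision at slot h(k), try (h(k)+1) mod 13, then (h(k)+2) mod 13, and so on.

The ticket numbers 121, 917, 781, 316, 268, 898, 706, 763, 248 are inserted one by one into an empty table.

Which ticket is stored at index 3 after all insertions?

121 hashes to 4; slot 4 is free => place at 4.
917 hashes to 7; slot 7 is free => place at 7.
781 hashes to 1; slot 1 is free => place at 1.
316 hashes to 4; 4 taken => place at 5.
268 hashes to 8; slot 8 is free => place at 8.
898 hashes to 1; 1 taken => place at 2.
706 hashes to 4; 4,5 taken => place at 6.
763 hashes to 9; slot 9 is free => place at 9.
248 hashes to 1; 1,2 taken => place at 3.
Table: [—, 781, 898, 248, 121, 316, 706, 917, 268, 763, —, —, —]

248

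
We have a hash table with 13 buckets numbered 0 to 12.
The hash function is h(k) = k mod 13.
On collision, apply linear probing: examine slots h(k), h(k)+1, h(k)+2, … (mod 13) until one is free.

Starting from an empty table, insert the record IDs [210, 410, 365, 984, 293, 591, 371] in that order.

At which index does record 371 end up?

10

Insert 210: h=2, slot 2 empty => index 2.
Insert 410: h=7, slot 7 empty => index 7.
Insert 365: h=1, slot 1 empty => index 1.
Insert 984: h=9, slot 9 empty => index 9.
Insert 293: h=7, slot 7 occupied => index 8.
Insert 591: h=6, slot 6 empty => index 6.
Insert 371: h=7, slots 7,8,9 occupied => index 10.
Table: [-, 365, 210, -, -, -, 591, 410, 293, 984, 371, -, -]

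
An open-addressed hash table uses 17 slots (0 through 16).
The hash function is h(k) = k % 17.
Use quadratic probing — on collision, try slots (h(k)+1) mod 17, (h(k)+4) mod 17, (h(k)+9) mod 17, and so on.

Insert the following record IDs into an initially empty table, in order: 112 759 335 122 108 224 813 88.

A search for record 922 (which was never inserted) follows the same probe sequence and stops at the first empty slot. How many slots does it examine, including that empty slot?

2

112 hashes to 10; slot 10 is free => place at 10.
759 hashes to 11; slot 11 is free => place at 11.
335 hashes to 12; slot 12 is free => place at 12.
122 hashes to 3; slot 3 is free => place at 3.
108 hashes to 6; slot 6 is free => place at 6.
224 hashes to 3; 3 taken => place at 4.
813 hashes to 14; slot 14 is free => place at 14.
88 hashes to 3; 3,4 taken => place at 7.
Table: [., ., ., 122, 224, ., 108, 88, ., ., 112, 759, 335, ., 813, ., .]
Lookup 922: h=4, probe 4,5 → slot 5 empty, not found.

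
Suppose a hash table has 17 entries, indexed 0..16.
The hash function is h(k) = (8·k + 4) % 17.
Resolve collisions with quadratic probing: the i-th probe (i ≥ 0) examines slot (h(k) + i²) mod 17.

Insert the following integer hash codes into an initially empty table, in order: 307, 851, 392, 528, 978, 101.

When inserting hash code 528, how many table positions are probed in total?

4

307: h=12 => slot 12
851: h=12, probe 12,13 => slot 13
392: h=12, probe 12,13,16 => slot 16
528: h=12, probe 12,13,16,4 => slot 4
978: h=8 => slot 8
101: h=13, probe 13,14 => slot 14
Table: [∅, ∅, ∅, ∅, 528, ∅, ∅, ∅, 978, ∅, ∅, ∅, 307, 851, 101, ∅, 392]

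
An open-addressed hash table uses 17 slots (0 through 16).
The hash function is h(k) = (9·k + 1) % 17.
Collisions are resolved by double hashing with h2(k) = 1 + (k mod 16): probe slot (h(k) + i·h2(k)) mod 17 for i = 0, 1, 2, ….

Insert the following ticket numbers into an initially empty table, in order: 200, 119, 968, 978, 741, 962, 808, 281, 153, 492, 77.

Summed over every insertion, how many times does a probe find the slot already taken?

9

200 hashes to 16; slot 16 is free => place at 16.
119 hashes to 1; slot 1 is free => place at 1.
968 hashes to 9; slot 9 is free => place at 9.
978 hashes to 14; slot 14 is free => place at 14.
741 hashes to 6; slot 6 is free => place at 6.
962 hashes to 6, h2=3; 6,9 taken => place at 12.
808 hashes to 14, h2=9; 14,6 taken => place at 15.
281 hashes to 14, h2=10; 14 taken => place at 7.
153 hashes to 1, h2=10; 1 taken => place at 11.
492 hashes to 9, h2=13; 9 taken => place at 5.
77 hashes to 14, h2=14; 14,11 taken => place at 8.
Table: [., 119, ., ., ., 492, 741, 281, 77, 968, ., 153, 962, ., 978, 808, 200]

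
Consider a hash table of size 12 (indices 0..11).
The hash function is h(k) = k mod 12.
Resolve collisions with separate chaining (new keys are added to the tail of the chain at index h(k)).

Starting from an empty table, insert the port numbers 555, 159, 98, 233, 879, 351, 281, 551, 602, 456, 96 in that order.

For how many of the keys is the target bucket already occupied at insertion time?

555 → bucket 3
159 → bucket 3 (collision)
98 → bucket 2
233 → bucket 5
879 → bucket 3 (collision)
351 → bucket 3 (collision)
281 → bucket 5 (collision)
551 → bucket 11
602 → bucket 2 (collision)
456 → bucket 0
96 → bucket 0 (collision)
Final buckets:
0: 456 -> 96
1: .
2: 98 -> 602
3: 555 -> 159 -> 879 -> 351
4: .
5: 233 -> 281
6: .
7: .
8: .
9: .
10: .
11: 551

6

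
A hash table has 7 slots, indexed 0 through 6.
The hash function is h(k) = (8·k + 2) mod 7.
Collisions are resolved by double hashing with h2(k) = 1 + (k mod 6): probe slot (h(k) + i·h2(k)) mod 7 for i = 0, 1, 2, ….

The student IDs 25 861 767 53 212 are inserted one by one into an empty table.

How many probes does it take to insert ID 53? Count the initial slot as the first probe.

25: h=6 => slot 6
861: h=2 => slot 2
767: h=6, h2=6, probe 6,5 => slot 5
53: h=6, h2=6, probe 6,5,4 => slot 4
212: h=4, h2=3, probe 4,0 => slot 0
Table: [212, ., 861, ., 53, 767, 25]

3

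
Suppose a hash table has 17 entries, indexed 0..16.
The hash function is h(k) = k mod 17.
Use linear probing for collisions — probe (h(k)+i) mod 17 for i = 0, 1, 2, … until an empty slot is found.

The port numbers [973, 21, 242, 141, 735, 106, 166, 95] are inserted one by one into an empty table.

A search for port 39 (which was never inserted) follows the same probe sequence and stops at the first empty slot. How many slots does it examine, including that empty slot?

973: h=4 → slot 4
21: h=4, probe 4,5 → slot 5
242: h=4, probe 4,5,6 → slot 6
141: h=5, probe 5,6,7 → slot 7
735: h=4, probe 4,5,6,7,8 → slot 8
106: h=4, probe 4,5,6,7,8,9 → slot 9
166: h=13 → slot 13
95: h=10 → slot 10
Table: [—, —, —, —, 973, 21, 242, 141, 735, 106, 95, —, —, 166, —, —, —]
Lookup 39: h=5, probe 5,6,7,8,9,10,11 → slot 11 empty, not found.

7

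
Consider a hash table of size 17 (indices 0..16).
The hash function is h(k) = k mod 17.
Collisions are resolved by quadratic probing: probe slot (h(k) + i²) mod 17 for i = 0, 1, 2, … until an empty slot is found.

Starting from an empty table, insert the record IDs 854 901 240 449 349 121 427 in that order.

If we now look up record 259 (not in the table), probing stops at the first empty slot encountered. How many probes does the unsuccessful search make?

2

854 hashes to 4; slot 4 is free → place at 4.
901 hashes to 0; slot 0 is free → place at 0.
240 hashes to 2; slot 2 is free → place at 2.
449 hashes to 7; slot 7 is free → place at 7.
349 hashes to 9; slot 9 is free → place at 9.
121 hashes to 2; 2 taken → place at 3.
427 hashes to 2; 2,3 taken → place at 6.
Table: [901, ∅, 240, 121, 854, ∅, 427, 449, ∅, 349, ∅, ∅, ∅, ∅, ∅, ∅, ∅]
Lookup 259: h=4, probe 4,5 → slot 5 empty, not found.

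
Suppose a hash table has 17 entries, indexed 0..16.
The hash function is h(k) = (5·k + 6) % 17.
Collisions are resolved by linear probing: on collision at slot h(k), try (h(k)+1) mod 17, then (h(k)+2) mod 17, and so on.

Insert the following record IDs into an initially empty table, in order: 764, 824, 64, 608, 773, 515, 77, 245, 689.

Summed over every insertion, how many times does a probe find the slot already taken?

4

764 hashes to 1; slot 1 is free → place at 1.
824 hashes to 12; slot 12 is free → place at 12.
64 hashes to 3; slot 3 is free → place at 3.
608 hashes to 3; 3 taken → place at 4.
773 hashes to 12; 12 taken → place at 13.
515 hashes to 14; slot 14 is free → place at 14.
77 hashes to 0; slot 0 is free → place at 0.
245 hashes to 7; slot 7 is free → place at 7.
689 hashes to 0; 0,1 taken → place at 2.
Table: [77, 764, 689, 64, 608, _, _, 245, _, _, _, _, 824, 773, 515, _, _]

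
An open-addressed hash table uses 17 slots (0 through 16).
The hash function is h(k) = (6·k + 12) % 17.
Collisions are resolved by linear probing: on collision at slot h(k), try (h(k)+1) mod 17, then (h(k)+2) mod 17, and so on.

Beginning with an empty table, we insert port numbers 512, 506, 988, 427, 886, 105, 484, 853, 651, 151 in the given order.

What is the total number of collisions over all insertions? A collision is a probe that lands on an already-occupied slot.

512: h=7 -> slot 7
506: h=5 -> slot 5
988: h=7, probe 7,8 -> slot 8
427: h=7, probe 7,8,9 -> slot 9
886: h=7, probe 7,8,9,10 -> slot 10
105: h=13 -> slot 13
484: h=9, probe 9,10,11 -> slot 11
853: h=13, probe 13,14 -> slot 14
651: h=8, probe 8,9,10,11,12 -> slot 12
151: h=0 -> slot 0
Table: [151, —, —, —, —, 506, —, 512, 988, 427, 886, 484, 651, 105, 853, —, —]

13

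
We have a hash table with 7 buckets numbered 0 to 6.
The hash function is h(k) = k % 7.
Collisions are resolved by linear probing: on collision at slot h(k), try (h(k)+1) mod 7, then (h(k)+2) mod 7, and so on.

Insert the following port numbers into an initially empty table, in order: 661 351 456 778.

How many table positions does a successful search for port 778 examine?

4

661 hashes to 3; slot 3 is free → place at 3.
351 hashes to 1; slot 1 is free → place at 1.
456 hashes to 1; 1 taken → place at 2.
778 hashes to 1; 1,2,3 taken → place at 4.
Table: [_, 351, 456, 661, 778, _, _]
Lookup 778: h=1, probe 1,2,3,4 → found at 4.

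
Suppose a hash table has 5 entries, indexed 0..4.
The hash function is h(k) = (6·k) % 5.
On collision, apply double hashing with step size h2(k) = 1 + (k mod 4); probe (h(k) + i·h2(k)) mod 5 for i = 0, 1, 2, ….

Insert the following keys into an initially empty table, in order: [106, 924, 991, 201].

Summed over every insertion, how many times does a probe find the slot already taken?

2

106: h=1 -> slot 1
924: h=4 -> slot 4
991: h=1, h2=4, probe 1,0 -> slot 0
201: h=1, h2=2, probe 1,3 -> slot 3
Table: [991, 106, ∅, 201, 924]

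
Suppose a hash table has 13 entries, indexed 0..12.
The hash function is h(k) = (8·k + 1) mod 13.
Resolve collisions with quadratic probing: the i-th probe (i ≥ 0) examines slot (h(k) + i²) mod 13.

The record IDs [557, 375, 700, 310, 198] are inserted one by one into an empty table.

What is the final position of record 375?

12

Insert 557: h=11, slot 11 empty -> index 11.
Insert 375: h=11, slot 11 occupied -> index 12.
Insert 700: h=11, slots 11,12 occupied -> index 2.
Insert 310: h=11, slots 11,12,2 occupied -> index 7.
Insert 198: h=12, slot 12 occupied -> index 0.
Table: [198, ∅, 700, ∅, ∅, ∅, ∅, 310, ∅, ∅, ∅, 557, 375]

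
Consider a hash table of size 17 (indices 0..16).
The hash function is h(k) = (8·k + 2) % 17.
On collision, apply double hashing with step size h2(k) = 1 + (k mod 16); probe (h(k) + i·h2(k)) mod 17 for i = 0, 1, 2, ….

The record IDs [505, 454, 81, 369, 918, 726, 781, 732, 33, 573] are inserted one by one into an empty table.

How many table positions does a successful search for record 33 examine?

505: h=13 => slot 13
454: h=13, h2=7, probe 13,3 => slot 3
81: h=4 => slot 4
369: h=13, h2=2, probe 13,15 => slot 15
918: h=2 => slot 2
726: h=13, h2=7, probe 13,3,10 => slot 10
781: h=11 => slot 11
732: h=10, h2=13, probe 10,6 => slot 6
33: h=11, h2=2, probe 11,13,15,0 => slot 0
573: h=13, h2=14, probe 13,10,7 => slot 7
Table: [33, —, 918, 454, 81, —, 732, 573, —, —, 726, 781, —, 505, —, 369, —]
Lookup 33: h=11, h2=2, probe 11,13,15,0 → found at 0.

4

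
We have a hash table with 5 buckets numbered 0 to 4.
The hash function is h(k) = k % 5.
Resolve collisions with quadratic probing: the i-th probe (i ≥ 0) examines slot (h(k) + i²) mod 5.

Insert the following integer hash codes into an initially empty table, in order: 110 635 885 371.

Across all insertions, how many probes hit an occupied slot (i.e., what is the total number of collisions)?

4

110: h=0 => slot 0
635: h=0, probe 0,1 => slot 1
885: h=0, probe 0,1,4 => slot 4
371: h=1, probe 1,2 => slot 2
Table: [110, 635, 371, —, 885]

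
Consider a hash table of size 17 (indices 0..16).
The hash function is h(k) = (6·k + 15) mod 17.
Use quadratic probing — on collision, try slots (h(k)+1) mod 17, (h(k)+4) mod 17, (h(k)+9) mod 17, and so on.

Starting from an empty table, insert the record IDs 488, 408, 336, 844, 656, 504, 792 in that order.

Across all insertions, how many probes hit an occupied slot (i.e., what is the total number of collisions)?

3

Insert 488: h=2, slot 2 empty => index 2.
Insert 408: h=15, slot 15 empty => index 15.
Insert 336: h=8, slot 8 empty => index 8.
Insert 844: h=13, slot 13 empty => index 13.
Insert 656: h=7, slot 7 empty => index 7.
Insert 504: h=13, slot 13 occupied => index 14.
Insert 792: h=7, slots 7,8 occupied => index 11.
Table: [_, _, 488, _, _, _, _, 656, 336, _, _, 792, _, 844, 504, 408, _]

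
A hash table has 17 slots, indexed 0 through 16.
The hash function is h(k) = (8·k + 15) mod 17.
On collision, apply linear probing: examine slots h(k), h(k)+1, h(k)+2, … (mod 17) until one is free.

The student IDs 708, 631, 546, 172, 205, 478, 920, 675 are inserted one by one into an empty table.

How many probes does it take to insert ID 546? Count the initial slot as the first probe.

Insert 708: h=1, slot 1 empty → index 1.
Insert 631: h=14, slot 14 empty → index 14.
Insert 546: h=14, slot 14 occupied → index 15.
Insert 172: h=14, slots 14,15 occupied → index 16.
Insert 205: h=6, slot 6 empty → index 6.
Insert 478: h=14, slots 14,15,16 occupied → index 0.
Insert 920: h=14, slots 14,15,16,0,1 occupied → index 2.
Insert 675: h=9, slot 9 empty → index 9.
Table: [478, 708, 920, ., ., ., 205, ., ., 675, ., ., ., ., 631, 546, 172]

2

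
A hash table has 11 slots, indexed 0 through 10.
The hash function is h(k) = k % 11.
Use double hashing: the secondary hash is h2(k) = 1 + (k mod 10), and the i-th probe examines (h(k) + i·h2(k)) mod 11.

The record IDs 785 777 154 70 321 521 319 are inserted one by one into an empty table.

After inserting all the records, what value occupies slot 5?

785 hashes to 4; slot 4 is free => place at 4.
777 hashes to 7; slot 7 is free => place at 7.
154 hashes to 0; slot 0 is free => place at 0.
70 hashes to 4, h2=1; 4 taken => place at 5.
321 hashes to 2; slot 2 is free => place at 2.
521 hashes to 4, h2=2; 4 taken => place at 6.
319 hashes to 0, h2=10; 0 taken => place at 10.
Table: [154, _, 321, _, 785, 70, 521, 777, _, _, 319]

70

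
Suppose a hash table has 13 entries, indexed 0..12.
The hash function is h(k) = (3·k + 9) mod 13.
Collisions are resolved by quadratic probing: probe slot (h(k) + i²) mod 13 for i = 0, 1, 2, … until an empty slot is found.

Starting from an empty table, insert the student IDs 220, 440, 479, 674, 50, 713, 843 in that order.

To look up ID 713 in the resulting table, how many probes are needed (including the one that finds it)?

220 hashes to 6; slot 6 is free -> place at 6.
440 hashes to 3; slot 3 is free -> place at 3.
479 hashes to 3; 3 taken -> place at 4.
674 hashes to 3; 3,4 taken -> place at 7.
50 hashes to 3; 3,4,7 taken -> place at 12.
713 hashes to 3; 3,4,7,12,6 taken -> place at 2.
843 hashes to 3; 3,4,7,12,6,2 taken -> place at 0.
Table: [843, ., 713, 440, 479, ., 220, 674, ., ., ., ., 50]
Lookup 713: h=3, probe 3,4,7,12,6,2 → found at 2.

6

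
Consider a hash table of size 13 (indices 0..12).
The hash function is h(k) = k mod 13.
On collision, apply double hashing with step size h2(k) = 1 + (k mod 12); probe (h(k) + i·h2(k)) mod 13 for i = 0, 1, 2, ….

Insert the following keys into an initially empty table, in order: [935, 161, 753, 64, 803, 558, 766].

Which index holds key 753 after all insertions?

935: h=12 -> slot 12
161: h=5 -> slot 5
753: h=12, h2=10, probe 12,9 -> slot 9
64: h=12, h2=5, probe 12,4 -> slot 4
803: h=10 -> slot 10
558: h=12, h2=7, probe 12,6 -> slot 6
766: h=12, h2=11, probe 12,10,8 -> slot 8
Table: [—, —, —, —, 64, 161, 558, —, 766, 753, 803, —, 935]

9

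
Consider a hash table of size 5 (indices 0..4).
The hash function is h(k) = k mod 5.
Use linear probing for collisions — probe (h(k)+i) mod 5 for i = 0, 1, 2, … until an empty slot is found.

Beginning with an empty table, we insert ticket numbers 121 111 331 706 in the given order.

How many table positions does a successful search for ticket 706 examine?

Insert 121: h=1, slot 1 empty → index 1.
Insert 111: h=1, slot 1 occupied → index 2.
Insert 331: h=1, slots 1,2 occupied → index 3.
Insert 706: h=1, slots 1,2,3 occupied → index 4.
Table: [∅, 121, 111, 331, 706]
Lookup 706: h=1, probe 1,2,3,4 → found at 4.

4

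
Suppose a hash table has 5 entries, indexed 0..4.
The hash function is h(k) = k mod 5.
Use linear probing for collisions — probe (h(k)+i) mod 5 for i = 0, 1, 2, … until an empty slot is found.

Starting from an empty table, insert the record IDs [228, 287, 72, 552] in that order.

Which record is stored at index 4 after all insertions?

72

228 hashes to 3; slot 3 is free => place at 3.
287 hashes to 2; slot 2 is free => place at 2.
72 hashes to 2; 2,3 taken => place at 4.
552 hashes to 2; 2,3,4 taken => place at 0.
Table: [552, —, 287, 228, 72]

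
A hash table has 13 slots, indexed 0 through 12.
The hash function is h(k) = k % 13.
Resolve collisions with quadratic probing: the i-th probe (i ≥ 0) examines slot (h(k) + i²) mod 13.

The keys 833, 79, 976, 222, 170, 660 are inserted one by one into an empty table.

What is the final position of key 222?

Insert 833: h=1, slot 1 empty → index 1.
Insert 79: h=1, slot 1 occupied → index 2.
Insert 976: h=1, slots 1,2 occupied → index 5.
Insert 222: h=1, slots 1,2,5 occupied → index 10.
Insert 170: h=1, slots 1,2,5,10 occupied → index 4.
Insert 660: h=10, slot 10 occupied → index 11.
Table: [∅, 833, 79, ∅, 170, 976, ∅, ∅, ∅, ∅, 222, 660, ∅]

10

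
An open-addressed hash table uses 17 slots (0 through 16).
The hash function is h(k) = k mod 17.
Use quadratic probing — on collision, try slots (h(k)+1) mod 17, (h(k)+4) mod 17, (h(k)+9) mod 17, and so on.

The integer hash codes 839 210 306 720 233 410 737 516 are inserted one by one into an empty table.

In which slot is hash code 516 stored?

Insert 839: h=6, slot 6 empty → index 6.
Insert 210: h=6, slot 6 occupied → index 7.
Insert 306: h=0, slot 0 empty → index 0.
Insert 720: h=6, slots 6,7 occupied → index 10.
Insert 233: h=12, slot 12 empty → index 12.
Insert 410: h=2, slot 2 empty → index 2.
Insert 737: h=6, slots 6,7,10 occupied → index 15.
Insert 516: h=6, slots 6,7,10,15 occupied → index 5.
Table: [306, ., 410, ., ., 516, 839, 210, ., ., 720, ., 233, ., ., 737, .]

5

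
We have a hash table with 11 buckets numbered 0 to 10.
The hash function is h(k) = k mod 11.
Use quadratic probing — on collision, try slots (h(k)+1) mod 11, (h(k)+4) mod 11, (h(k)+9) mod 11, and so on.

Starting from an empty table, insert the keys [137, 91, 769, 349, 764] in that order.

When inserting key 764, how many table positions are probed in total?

2

Insert 137: h=5, slot 5 empty → index 5.
Insert 91: h=3, slot 3 empty → index 3.
Insert 769: h=10, slot 10 empty → index 10.
Insert 349: h=8, slot 8 empty → index 8.
Insert 764: h=5, slot 5 occupied → index 6.
Table: [∅, ∅, ∅, 91, ∅, 137, 764, ∅, 349, ∅, 769]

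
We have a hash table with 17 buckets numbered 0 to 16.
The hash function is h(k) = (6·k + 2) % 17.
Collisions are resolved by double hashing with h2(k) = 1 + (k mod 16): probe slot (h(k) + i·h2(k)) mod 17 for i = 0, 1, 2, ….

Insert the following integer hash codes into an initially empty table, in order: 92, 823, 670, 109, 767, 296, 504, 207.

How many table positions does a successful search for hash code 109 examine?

92: h=10 => slot 10
823: h=10, h2=8, probe 10,1 => slot 1
670: h=10, h2=15, probe 10,8 => slot 8
109: h=10, h2=14, probe 10,7 => slot 7
767: h=14 => slot 14
296: h=10, h2=9, probe 10,2 => slot 2
504: h=0 => slot 0
207: h=3 => slot 3
Table: [504, 823, 296, 207, _, _, _, 109, 670, _, 92, _, _, _, 767, _, _]
Lookup 109: h=10, h2=14, probe 10,7 → found at 7.

2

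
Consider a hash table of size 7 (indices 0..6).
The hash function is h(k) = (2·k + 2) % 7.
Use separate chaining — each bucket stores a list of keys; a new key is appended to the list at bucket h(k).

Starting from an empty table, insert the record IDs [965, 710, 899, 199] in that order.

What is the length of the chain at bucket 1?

965 -> bucket 0
710 -> bucket 1
899 -> bucket 1 (collision)
199 -> bucket 1 (collision)
Final buckets:
0: 965
1: 710 -> 899 -> 199
2: .
3: .
4: .
5: .
6: .

3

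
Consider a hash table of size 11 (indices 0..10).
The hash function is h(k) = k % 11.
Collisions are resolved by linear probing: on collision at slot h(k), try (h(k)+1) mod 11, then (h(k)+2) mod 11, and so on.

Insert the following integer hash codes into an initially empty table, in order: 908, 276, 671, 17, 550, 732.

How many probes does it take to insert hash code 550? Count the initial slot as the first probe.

Insert 908: h=6, slot 6 empty -> index 6.
Insert 276: h=1, slot 1 empty -> index 1.
Insert 671: h=0, slot 0 empty -> index 0.
Insert 17: h=6, slot 6 occupied -> index 7.
Insert 550: h=0, slots 0,1 occupied -> index 2.
Insert 732: h=6, slots 6,7 occupied -> index 8.
Table: [671, 276, 550, -, -, -, 908, 17, 732, -, -]

3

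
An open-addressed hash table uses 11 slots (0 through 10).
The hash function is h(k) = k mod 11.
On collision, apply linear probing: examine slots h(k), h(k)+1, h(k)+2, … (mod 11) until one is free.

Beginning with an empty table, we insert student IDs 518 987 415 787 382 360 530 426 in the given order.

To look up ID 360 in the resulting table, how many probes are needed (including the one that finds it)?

Insert 518: h=1, slot 1 empty -> index 1.
Insert 987: h=8, slot 8 empty -> index 8.
Insert 415: h=8, slot 8 occupied -> index 9.
Insert 787: h=6, slot 6 empty -> index 6.
Insert 382: h=8, slots 8,9 occupied -> index 10.
Insert 360: h=8, slots 8,9,10 occupied -> index 0.
Insert 530: h=2, slot 2 empty -> index 2.
Insert 426: h=8, slots 8,9,10,0,1,2 occupied -> index 3.
Table: [360, 518, 530, 426, -, -, 787, -, 987, 415, 382]
Lookup 360: h=8, probe 8,9,10,0 → found at 0.

4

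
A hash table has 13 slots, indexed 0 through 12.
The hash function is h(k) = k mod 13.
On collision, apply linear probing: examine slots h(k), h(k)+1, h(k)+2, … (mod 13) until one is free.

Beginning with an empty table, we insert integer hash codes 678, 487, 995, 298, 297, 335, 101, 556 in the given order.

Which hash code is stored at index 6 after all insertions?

487

678: h=2 -> slot 2
487: h=6 -> slot 6
995: h=7 -> slot 7
298: h=12 -> slot 12
297: h=11 -> slot 11
335: h=10 -> slot 10
101: h=10, probe 10,11,12,0 -> slot 0
556: h=10, probe 10,11,12,0,1 -> slot 1
Table: [101, 556, 678, -, -, -, 487, 995, -, -, 335, 297, 298]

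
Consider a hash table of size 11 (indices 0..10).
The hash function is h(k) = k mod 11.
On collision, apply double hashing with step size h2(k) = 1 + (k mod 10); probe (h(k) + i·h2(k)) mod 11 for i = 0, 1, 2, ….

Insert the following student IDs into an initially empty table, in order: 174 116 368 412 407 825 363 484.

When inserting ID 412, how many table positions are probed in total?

2

Insert 174: h=9, slot 9 empty => index 9.
Insert 116: h=6, slot 6 empty => index 6.
Insert 368: h=5, slot 5 empty => index 5.
Insert 412: h=5, h2=3, slot 5 occupied => index 8.
Insert 407: h=0, slot 0 empty => index 0.
Insert 825: h=0, h2=6, slots 0,6 occupied => index 1.
Insert 363: h=0, h2=4, slot 0 occupied => index 4.
Insert 484: h=0, h2=5, slots 0,5 occupied => index 10.
Table: [407, 825, ∅, ∅, 363, 368, 116, ∅, 412, 174, 484]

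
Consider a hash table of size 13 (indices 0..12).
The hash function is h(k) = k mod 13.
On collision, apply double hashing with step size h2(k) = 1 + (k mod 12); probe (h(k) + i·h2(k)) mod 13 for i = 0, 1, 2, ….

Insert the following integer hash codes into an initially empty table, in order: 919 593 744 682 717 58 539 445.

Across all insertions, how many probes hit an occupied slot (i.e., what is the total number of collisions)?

Insert 919: h=9, slot 9 empty → index 9.
Insert 593: h=8, slot 8 empty → index 8.
Insert 744: h=3, slot 3 empty → index 3.
Insert 682: h=6, slot 6 empty → index 6.
Insert 717: h=2, slot 2 empty → index 2.
Insert 58: h=6, h2=11, slot 6 occupied → index 4.
Insert 539: h=6, h2=12, slot 6 occupied → index 5.
Insert 445: h=3, h2=2, slots 3,5 occupied → index 7.
Table: [—, —, 717, 744, 58, 539, 682, 445, 593, 919, —, —, —]

4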